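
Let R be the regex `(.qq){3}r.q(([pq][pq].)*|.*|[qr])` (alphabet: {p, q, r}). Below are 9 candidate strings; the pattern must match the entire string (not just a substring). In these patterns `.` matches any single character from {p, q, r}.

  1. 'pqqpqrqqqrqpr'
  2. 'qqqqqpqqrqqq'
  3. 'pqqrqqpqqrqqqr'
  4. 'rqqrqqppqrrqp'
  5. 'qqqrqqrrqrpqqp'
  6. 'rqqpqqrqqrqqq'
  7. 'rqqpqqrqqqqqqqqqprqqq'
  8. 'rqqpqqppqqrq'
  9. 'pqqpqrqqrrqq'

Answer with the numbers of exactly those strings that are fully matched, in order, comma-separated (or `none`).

3, 6

1 → no match
2. 'qqqqqpqqrqqq' → no match
3 → match
4 → no match
5 → no match
6 → match
7 → no match
8. 'rqqpqqppqqrq' → no match
9. 'pqqpqrqqrrqq' → no match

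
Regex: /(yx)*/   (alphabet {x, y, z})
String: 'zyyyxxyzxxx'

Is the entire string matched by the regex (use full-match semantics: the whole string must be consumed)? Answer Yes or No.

No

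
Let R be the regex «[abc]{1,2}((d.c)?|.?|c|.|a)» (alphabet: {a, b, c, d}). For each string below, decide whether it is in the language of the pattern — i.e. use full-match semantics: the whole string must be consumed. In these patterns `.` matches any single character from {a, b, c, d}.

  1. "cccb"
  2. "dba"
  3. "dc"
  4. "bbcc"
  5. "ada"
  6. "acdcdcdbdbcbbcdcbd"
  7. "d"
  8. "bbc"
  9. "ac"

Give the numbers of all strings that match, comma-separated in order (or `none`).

8, 9

1 → no match
2 → no match
3 → no match
4 → no match
5 → no match
6 → no match
7 → no match
8 → match
9 → match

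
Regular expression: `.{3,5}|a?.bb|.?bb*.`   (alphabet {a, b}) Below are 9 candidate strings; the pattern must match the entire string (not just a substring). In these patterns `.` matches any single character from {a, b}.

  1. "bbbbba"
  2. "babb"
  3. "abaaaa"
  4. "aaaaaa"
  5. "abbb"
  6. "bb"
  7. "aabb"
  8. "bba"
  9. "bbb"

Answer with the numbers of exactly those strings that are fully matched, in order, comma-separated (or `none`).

1 → match
2 → match
3 → no match
4 → no match
5 → match
6 → match
7 → match
8 → match
9 → match

1, 2, 5, 6, 7, 8, 9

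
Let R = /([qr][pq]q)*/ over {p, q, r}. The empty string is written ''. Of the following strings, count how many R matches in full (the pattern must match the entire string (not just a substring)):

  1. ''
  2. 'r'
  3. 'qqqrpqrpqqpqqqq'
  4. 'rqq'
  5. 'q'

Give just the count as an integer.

3

1. '' → match
2. 'r' → no match
3 → match
4. 'rqq' → match
5. 'q' → no match
Total matched: 3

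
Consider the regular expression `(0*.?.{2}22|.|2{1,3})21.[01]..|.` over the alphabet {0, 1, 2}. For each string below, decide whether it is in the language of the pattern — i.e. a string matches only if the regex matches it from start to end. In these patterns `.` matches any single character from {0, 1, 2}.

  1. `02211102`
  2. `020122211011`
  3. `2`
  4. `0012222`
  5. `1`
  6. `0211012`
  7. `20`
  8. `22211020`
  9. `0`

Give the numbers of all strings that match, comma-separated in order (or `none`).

1 → no match
2 → match
3 → match
4 → no match
5 → match
6 → match
7 → no match
8 → match
9 → match

2, 3, 5, 6, 8, 9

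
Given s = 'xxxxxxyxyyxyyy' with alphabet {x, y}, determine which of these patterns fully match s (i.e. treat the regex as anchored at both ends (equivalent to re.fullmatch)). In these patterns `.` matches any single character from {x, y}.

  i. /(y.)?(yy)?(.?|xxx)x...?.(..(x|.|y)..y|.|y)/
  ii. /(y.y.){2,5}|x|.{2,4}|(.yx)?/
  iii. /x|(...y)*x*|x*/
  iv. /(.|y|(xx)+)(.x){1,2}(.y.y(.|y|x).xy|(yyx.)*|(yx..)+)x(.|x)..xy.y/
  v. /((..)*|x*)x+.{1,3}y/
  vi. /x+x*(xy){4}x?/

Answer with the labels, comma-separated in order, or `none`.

i, v

i → match
ii → no match
iii → no match
iv → no match
v → match
vi → no match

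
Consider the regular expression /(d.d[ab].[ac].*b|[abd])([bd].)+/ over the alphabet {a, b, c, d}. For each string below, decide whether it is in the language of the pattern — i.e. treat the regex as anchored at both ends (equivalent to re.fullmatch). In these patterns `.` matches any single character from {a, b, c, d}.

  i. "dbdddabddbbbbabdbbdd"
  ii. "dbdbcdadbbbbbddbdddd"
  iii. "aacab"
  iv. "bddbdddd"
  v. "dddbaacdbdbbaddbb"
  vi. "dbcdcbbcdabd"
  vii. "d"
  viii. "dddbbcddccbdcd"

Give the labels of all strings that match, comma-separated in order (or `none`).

v

i → no match
ii → no match
iii. "aacab" → no match
iv. "bddbdddd" → no match
v → match
vi. "dbcdcbbcdabd" → no match
vii. "d" → no match
viii → no match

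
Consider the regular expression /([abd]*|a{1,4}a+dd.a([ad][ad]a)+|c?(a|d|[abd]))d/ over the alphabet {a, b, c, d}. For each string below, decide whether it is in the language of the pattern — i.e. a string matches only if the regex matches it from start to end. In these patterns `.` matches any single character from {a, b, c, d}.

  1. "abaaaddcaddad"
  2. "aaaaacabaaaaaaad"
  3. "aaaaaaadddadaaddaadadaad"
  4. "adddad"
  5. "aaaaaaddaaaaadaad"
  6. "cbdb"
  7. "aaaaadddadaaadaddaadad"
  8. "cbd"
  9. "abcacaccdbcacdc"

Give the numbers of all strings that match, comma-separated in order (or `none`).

1 → no match
2 → no match
3 → match
4 → match
5 → match
6 → no match — must end with "d"
7 → match
8 → match
9 → no match — must end with "d"

3, 4, 5, 7, 8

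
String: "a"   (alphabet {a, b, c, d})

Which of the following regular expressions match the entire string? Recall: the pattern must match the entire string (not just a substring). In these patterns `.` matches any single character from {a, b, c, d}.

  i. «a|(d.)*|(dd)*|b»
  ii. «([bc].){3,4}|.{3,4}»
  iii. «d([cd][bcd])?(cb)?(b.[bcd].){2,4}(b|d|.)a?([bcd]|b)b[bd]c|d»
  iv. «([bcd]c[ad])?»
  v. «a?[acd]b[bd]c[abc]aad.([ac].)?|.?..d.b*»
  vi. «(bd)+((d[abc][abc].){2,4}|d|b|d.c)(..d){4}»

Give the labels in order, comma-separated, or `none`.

i → match
ii → no match
iii → no match — must start with "d"
iv → no match
v → no match
vi → no match — must start with "bd"

i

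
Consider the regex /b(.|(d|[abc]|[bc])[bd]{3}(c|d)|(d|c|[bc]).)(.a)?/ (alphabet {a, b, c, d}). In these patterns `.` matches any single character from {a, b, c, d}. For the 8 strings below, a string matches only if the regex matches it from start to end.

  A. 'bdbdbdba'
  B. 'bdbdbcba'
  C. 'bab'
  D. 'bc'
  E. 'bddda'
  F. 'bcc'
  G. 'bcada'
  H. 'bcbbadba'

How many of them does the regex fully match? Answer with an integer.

6

A → match
B → match
C → no match
D → match
E → match
F → match
G → match
H → no match
Total matched: 6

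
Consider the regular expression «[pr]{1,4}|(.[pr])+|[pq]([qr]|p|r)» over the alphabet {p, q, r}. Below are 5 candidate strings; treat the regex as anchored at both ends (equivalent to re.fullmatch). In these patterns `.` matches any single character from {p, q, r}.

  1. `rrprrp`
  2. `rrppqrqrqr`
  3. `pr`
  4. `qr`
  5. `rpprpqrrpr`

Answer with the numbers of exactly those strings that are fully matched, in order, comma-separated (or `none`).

1, 2, 3, 4

1 → match
2 → match
3 → match
4 → match
5 → no match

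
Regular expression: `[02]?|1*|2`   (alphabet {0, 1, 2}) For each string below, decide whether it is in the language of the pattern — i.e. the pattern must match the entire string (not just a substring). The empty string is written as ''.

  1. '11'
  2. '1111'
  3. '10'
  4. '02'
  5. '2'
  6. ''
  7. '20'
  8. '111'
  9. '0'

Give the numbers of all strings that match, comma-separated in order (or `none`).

1, 2, 5, 6, 8, 9

1 → match
2 → match
3 → no match
4 → no match
5 → match
6 → match
7 → no match
8 → match
9 → match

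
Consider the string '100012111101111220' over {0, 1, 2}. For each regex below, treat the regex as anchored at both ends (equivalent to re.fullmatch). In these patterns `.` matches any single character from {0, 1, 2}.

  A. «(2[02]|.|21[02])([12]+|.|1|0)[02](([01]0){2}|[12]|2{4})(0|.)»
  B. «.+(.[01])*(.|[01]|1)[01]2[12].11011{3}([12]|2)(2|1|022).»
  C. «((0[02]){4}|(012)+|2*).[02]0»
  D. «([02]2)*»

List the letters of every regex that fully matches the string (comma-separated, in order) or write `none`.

A → no match
B → match
C → no match
D → no match

B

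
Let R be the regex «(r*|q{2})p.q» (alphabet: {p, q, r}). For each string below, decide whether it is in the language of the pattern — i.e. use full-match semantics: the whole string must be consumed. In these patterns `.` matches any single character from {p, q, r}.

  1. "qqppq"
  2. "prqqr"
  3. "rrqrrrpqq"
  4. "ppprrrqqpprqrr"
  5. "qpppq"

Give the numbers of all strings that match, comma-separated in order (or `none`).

1

1 → match
2 → no match — must end with "q"
3 → no match
4 → no match — must end with "q"
5 → no match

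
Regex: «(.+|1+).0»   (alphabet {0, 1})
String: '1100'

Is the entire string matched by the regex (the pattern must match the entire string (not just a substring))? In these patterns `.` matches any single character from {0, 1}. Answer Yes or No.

Yes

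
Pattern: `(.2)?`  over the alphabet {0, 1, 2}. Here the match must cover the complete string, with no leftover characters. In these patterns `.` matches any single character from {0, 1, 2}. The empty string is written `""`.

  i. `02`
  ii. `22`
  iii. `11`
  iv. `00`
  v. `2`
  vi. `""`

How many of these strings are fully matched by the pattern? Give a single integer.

3

i → match
ii → match
iii → no match
iv → no match
v → no match
vi → match
Total matched: 3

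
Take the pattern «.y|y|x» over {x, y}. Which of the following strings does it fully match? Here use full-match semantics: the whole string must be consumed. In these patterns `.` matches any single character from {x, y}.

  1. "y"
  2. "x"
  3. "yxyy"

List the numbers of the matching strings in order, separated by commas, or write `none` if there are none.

1 → match
2 → match
3 → no match

1, 2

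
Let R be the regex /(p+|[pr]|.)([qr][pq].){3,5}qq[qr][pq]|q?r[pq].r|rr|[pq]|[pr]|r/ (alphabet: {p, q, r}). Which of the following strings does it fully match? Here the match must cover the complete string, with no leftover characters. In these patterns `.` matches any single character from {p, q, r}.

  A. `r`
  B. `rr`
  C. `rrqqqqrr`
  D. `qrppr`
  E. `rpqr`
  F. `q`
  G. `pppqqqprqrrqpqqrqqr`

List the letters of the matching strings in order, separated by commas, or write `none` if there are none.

A, B, D, E, F

A → match
B → match
C → no match
D → match
E → match
F → match
G → no match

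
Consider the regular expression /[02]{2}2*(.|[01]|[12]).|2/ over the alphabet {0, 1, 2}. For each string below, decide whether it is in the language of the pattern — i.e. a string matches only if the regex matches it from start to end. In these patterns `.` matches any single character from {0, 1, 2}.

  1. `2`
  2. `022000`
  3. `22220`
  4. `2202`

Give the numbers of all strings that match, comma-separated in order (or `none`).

1 → match
2 → no match
3 → match
4 → match

1, 3, 4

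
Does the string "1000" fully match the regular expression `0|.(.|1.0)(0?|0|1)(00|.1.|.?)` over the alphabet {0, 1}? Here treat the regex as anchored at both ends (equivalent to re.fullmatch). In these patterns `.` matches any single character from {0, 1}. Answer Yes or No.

Yes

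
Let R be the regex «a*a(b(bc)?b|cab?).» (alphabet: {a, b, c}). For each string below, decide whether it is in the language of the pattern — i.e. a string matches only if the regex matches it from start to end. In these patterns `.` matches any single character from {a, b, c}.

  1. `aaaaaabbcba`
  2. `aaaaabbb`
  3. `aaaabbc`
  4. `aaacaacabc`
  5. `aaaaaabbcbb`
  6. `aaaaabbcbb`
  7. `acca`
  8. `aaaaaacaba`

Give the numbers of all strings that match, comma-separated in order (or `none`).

1, 2, 3, 5, 6, 8

1 → match
2 → match
3 → match
4 → no match
5 → match
6 → match
7 → no match
8 → match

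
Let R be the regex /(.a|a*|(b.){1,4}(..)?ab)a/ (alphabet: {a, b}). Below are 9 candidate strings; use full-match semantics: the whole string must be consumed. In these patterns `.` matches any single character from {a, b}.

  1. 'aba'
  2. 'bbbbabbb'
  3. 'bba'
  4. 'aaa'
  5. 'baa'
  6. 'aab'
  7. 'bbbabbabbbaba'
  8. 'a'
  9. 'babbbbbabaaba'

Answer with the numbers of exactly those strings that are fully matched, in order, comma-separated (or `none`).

1 → no match
2 → no match — must end with 'a'
3 → no match
4 → match
5 → match
6 → no match — must end with 'a'
7 → no match
8 → match
9 → match

4, 5, 8, 9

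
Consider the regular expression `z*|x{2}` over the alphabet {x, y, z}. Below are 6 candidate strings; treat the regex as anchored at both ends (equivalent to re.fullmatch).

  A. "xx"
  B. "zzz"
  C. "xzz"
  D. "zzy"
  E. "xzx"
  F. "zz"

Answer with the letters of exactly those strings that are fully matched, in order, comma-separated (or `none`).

A, B, F

A. "xx" → match
B. "zzz" → match
C. "xzz" → no match
D. "zzy" → no match
E. "xzx" → no match
F. "zz" → match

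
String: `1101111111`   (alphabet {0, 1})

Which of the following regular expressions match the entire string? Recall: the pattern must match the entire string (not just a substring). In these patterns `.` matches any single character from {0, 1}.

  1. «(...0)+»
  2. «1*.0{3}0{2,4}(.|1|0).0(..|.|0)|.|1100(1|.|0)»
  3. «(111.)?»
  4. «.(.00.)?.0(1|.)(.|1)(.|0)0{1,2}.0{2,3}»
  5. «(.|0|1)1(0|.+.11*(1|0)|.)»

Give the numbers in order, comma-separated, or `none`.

1 → no match — must end with `0`
2 → no match
3 → no match
4 → no match — must end with `0`
5 → match

5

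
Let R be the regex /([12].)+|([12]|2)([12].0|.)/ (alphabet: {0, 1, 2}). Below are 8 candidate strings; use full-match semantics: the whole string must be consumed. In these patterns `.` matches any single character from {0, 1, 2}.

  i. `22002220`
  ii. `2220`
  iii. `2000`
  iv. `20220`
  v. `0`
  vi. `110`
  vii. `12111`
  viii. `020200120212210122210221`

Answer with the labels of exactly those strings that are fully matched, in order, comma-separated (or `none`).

i → no match
ii → match
iii → no match
iv → no match
v → no match
vi → no match
vii → no match
viii → no match

ii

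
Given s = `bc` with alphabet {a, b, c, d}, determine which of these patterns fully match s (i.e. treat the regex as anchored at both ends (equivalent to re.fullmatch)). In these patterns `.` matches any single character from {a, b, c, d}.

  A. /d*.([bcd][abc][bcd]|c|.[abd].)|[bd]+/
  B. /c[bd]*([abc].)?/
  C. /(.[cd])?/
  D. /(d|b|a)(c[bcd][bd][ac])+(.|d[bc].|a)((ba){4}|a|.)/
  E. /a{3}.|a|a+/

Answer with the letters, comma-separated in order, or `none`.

A → match
B → no match — must start with `c`
C → match
D → no match
E → no match — must start with `a`

A, C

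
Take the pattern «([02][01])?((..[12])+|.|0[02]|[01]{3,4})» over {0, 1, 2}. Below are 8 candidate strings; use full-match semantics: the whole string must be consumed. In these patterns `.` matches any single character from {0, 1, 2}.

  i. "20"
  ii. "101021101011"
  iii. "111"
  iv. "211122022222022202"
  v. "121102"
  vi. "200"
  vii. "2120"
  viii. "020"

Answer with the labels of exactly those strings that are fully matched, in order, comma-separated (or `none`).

i. "20" → no match
ii. "101021101011" → match
iii. "111" → match
iv → match
v. "121102" → match
vi. "200" → match
vii. "2120" → no match
viii. "020" → no match

ii, iii, iv, v, vi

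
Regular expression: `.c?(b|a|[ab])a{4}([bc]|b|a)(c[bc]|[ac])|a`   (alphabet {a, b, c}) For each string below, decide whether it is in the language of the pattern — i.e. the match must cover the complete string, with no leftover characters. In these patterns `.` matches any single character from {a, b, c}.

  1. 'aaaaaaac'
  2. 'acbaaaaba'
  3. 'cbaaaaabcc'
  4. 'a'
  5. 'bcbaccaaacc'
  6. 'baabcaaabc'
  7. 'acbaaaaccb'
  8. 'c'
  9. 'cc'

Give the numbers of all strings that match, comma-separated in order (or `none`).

1, 2, 4, 7

1 → match
2 → match
3 → no match
4 → match
5 → no match
6 → no match
7 → match
8 → no match
9 → no match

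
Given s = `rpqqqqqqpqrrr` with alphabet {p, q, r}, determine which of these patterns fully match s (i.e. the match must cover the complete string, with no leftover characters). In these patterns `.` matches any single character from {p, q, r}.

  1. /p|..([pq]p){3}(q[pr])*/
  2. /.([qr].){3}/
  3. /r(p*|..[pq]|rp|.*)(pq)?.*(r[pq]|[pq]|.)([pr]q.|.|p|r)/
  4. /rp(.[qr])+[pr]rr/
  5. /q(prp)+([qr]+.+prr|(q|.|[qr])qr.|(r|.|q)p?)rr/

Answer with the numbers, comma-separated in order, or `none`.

1 → no match
2 → no match
3 → match
4 → match
5 → no match — must start with `qprp`

3, 4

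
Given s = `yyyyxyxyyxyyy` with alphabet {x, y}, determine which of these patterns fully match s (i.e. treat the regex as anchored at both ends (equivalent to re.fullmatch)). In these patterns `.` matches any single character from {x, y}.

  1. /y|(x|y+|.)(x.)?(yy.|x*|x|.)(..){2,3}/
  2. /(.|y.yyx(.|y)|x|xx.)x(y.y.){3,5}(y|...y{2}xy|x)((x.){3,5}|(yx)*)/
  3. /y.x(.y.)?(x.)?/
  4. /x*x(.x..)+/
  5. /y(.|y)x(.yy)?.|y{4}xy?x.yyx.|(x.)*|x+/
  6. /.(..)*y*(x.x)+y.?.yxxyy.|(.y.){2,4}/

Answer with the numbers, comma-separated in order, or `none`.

1 → match
2 → no match
3 → no match
4 → no match
5 → no match
6 → no match

1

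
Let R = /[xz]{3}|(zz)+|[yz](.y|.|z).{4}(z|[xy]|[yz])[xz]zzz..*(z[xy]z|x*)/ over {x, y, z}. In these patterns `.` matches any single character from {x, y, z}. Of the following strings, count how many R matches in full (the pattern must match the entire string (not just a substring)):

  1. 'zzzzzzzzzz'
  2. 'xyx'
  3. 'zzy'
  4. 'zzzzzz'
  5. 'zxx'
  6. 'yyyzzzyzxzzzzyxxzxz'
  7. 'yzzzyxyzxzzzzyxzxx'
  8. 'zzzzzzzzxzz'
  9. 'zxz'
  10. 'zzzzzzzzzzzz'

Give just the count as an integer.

1 → match
2 → no match
3 → no match
4 → match
5 → match
6 → match
7 → no match
8 → no match
9 → match
10 → match
Total matched: 6

6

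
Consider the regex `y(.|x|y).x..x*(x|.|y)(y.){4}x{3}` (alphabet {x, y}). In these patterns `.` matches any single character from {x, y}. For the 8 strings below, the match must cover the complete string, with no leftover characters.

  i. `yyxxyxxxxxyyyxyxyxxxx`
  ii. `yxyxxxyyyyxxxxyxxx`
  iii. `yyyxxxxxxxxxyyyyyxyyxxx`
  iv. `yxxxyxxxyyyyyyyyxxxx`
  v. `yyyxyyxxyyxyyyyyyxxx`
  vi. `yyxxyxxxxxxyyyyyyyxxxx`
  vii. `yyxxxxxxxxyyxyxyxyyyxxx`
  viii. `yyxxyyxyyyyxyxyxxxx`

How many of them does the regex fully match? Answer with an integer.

i → match
ii → no match
iii → match
iv → match
v → match
vi → match
vii → no match
viii → match
Total matched: 6

6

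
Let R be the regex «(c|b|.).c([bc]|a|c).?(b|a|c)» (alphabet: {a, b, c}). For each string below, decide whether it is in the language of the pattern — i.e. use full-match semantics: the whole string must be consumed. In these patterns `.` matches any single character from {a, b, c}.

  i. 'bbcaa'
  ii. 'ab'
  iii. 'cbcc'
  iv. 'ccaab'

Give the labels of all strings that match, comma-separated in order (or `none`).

i

i → match
ii → no match
iii → no match
iv → no match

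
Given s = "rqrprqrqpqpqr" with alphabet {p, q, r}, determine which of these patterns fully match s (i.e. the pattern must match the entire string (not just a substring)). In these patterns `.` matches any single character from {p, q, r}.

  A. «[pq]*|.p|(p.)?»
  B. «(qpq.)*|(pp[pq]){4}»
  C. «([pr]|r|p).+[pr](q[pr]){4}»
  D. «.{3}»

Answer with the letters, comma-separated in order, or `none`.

C

A → no match
B → no match
C → match
D → no match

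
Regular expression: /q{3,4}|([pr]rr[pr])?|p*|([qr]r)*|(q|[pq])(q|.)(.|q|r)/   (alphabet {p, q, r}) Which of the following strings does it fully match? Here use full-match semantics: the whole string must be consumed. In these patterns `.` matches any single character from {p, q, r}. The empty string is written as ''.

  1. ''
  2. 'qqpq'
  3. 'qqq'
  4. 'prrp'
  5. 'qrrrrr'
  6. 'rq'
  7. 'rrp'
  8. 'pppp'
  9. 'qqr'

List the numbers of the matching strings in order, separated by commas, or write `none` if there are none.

1 → match
2 → no match
3 → match
4 → match
5 → match
6 → no match
7 → no match
8 → match
9 → match

1, 3, 4, 5, 8, 9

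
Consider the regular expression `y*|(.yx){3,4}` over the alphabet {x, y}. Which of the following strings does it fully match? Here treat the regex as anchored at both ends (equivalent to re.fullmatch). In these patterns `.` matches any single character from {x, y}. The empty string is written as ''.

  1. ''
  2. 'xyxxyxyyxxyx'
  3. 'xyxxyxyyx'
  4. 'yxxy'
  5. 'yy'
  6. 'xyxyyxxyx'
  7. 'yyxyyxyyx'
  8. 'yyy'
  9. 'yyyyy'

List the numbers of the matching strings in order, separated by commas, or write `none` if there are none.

1, 2, 3, 5, 6, 7, 8, 9

1. '' → match
2. 'xyxxyxyyxxyx' → match
3. 'xyxxyxyyx' → match
4. 'yxxy' → no match
5. 'yy' → match
6. 'xyxyyxxyx' → match
7. 'yyxyyxyyx' → match
8. 'yyy' → match
9. 'yyyyy' → match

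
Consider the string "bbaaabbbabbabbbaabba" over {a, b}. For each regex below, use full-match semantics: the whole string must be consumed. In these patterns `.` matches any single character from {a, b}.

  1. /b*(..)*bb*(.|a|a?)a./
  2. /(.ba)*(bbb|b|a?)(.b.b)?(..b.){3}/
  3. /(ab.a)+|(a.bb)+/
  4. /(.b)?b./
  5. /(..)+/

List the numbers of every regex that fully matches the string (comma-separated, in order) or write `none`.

1 → no match
2 → match
3 → no match
4 → no match
5 → match

2, 5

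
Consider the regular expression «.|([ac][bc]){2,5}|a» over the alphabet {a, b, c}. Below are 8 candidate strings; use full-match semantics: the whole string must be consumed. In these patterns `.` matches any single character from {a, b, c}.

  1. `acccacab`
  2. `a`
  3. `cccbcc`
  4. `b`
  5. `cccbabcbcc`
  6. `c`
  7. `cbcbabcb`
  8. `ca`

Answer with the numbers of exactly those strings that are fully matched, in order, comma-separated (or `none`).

1 → match
2 → match
3 → match
4 → match
5 → match
6 → match
7 → match
8 → no match

1, 2, 3, 4, 5, 6, 7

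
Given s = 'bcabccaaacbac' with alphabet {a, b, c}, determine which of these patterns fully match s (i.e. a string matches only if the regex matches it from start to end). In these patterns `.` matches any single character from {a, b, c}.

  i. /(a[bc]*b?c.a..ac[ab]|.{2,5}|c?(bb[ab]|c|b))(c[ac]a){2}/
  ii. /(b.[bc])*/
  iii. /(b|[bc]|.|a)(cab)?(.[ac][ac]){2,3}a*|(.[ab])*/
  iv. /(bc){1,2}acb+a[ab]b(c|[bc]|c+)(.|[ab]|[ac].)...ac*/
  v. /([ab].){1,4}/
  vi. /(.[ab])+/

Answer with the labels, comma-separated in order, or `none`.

iii

i → no match — must end with 'a'
ii → no match
iii → match
iv → no match
v → no match
vi → no match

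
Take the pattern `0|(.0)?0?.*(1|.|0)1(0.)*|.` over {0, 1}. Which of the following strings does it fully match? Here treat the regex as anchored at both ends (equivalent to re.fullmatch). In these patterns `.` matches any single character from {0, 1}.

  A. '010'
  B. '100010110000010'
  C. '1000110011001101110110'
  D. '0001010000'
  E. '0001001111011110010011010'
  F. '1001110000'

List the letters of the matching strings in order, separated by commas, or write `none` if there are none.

D, F

A → no match
B → no match
C → no match
D → match
E → no match
F → match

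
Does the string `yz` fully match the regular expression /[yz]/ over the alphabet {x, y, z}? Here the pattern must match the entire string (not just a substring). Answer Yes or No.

No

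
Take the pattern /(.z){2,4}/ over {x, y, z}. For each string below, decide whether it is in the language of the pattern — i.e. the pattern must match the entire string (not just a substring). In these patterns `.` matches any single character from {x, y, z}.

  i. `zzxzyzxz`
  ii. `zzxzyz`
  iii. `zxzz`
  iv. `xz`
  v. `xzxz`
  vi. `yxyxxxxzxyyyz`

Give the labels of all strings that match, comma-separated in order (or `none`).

i, ii, v

i → match
ii → match
iii → no match
iv → no match
v → match
vi → no match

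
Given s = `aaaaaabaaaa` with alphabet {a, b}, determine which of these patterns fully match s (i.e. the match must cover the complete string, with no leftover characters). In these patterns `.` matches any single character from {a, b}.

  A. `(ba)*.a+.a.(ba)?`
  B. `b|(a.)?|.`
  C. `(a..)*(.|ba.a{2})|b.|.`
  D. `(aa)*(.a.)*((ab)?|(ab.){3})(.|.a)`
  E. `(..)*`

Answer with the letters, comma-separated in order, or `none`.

C, D

A → no match
B → no match
C → match
D → match
E → no match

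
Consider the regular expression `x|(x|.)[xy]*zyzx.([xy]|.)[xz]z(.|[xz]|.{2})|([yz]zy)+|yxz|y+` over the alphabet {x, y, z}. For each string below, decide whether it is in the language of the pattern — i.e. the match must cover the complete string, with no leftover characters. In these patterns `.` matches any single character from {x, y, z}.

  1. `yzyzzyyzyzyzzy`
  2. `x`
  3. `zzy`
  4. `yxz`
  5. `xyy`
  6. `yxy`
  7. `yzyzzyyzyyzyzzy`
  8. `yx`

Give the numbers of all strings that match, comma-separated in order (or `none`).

1 → no match
2 → match
3 → match
4 → match
5 → no match
6 → no match
7 → match
8 → no match

2, 3, 4, 7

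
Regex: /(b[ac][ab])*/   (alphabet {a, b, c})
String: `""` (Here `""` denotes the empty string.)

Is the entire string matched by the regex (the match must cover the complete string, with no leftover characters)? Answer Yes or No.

Yes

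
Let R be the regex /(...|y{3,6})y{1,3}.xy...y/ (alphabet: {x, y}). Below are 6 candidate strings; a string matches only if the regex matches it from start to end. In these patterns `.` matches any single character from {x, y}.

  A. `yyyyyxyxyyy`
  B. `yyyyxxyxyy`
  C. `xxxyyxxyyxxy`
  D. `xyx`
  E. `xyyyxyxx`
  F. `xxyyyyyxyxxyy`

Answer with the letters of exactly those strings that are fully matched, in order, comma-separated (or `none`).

A → match
B → no match
C → match
D → no match — must end with `y`
E → no match — must end with `y`
F → match

A, C, F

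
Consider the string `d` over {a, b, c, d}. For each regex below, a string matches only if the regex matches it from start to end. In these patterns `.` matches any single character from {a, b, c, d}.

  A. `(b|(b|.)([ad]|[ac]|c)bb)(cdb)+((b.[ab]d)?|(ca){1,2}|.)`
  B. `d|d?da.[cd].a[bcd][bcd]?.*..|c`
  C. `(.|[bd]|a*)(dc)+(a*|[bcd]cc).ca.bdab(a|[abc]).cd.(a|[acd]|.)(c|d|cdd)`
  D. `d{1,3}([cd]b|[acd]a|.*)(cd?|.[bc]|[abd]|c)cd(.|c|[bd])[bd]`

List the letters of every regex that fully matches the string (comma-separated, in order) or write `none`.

B

A → no match
B → match
C → no match
D → no match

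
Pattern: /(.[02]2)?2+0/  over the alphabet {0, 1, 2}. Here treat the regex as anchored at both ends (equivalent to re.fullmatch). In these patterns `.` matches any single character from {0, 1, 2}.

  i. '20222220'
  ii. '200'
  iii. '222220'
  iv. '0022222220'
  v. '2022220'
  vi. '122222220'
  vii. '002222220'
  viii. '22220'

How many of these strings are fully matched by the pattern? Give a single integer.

i → match
ii → no match — must end with '20'
iii → match
iv → match
v → match
vi → match
vii → match
viii → match
Total matched: 7

7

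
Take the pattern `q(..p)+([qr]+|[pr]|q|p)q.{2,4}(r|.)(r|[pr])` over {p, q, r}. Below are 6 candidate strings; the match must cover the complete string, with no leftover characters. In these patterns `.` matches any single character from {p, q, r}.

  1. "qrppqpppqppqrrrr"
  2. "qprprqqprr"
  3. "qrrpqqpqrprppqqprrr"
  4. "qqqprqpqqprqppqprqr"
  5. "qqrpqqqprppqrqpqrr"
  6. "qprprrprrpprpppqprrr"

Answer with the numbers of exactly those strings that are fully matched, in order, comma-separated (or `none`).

1, 2, 3, 4

1 → match
2 → match
3 → match
4 → match
5 → no match
6 → no match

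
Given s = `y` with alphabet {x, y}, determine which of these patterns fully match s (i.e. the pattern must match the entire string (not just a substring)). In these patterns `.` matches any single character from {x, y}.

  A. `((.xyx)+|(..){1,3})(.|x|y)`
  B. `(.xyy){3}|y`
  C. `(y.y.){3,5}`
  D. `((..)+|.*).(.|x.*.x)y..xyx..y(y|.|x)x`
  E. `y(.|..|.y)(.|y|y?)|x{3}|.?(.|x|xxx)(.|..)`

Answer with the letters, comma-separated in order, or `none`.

A → no match
B → match
C → no match
D → no match — must end with `x`
E → no match

B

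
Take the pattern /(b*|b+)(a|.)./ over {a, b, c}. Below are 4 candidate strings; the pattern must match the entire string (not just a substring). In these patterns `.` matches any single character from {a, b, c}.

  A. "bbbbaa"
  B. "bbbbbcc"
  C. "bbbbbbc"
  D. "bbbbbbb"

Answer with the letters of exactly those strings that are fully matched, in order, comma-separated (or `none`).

A, B, C, D

A → match
B → match
C → match
D → match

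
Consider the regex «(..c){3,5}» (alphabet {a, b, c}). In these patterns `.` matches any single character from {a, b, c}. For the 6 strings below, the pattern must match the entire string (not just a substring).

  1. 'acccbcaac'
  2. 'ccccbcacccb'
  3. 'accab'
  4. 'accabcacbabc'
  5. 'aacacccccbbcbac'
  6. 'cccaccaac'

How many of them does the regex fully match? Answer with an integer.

1. 'acccbcaac' → match
2. 'ccccbcacccb' → no match — must end with 'c'
3. 'accab' → no match — must end with 'c'
4. 'accabcacbabc' → no match
5 → match
6. 'cccaccaac' → match
Total matched: 3

3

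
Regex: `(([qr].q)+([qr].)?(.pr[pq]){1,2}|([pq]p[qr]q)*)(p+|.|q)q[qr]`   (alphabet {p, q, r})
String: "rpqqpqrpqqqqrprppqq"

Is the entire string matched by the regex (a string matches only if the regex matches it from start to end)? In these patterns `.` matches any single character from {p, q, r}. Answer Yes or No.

Yes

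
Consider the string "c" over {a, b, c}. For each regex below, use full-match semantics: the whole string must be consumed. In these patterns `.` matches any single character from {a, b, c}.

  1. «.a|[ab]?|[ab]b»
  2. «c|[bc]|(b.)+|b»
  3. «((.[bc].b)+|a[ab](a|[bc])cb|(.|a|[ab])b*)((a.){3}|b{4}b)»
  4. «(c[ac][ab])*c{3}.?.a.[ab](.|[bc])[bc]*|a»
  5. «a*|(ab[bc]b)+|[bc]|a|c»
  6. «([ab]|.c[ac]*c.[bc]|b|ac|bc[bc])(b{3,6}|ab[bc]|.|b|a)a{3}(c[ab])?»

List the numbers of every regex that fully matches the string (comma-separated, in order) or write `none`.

2, 5

1 → no match
2 → match
3 → no match
4 → no match
5 → match
6 → no match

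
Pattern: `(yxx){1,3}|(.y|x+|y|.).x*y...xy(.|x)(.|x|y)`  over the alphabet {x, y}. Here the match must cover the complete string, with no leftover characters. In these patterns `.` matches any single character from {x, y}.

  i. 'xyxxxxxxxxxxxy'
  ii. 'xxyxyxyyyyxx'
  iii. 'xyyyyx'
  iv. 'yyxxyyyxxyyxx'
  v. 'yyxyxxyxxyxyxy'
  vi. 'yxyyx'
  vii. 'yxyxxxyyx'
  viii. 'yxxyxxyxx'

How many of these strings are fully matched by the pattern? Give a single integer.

1

i → no match
ii. 'xxyxyxyyyyxx' → no match
iii. 'xyyyyx' → no match
iv → no match
v → no match
vi. 'yxyyx' → no match
vii. 'yxyxxxyyx' → no match
viii. 'yxxyxxyxx' → match
Total matched: 1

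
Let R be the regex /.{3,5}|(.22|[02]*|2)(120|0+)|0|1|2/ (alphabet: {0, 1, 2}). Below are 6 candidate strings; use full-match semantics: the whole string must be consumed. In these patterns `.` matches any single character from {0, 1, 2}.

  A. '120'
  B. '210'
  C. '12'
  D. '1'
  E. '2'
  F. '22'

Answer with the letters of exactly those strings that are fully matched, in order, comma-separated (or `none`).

A. '120' → match
B. '210' → match
C. '12' → no match
D. '1' → match
E. '2' → match
F. '22' → no match

A, B, D, E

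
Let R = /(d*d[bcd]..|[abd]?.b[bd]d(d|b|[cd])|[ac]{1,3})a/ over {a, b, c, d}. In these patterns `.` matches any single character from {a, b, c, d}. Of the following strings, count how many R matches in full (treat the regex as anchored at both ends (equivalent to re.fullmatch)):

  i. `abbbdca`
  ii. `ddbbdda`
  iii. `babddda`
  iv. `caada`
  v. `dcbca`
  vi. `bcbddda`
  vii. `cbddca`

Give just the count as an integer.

6

i → match
ii → match
iii → match
iv → no match
v → match
vi → match
vii → match
Total matched: 6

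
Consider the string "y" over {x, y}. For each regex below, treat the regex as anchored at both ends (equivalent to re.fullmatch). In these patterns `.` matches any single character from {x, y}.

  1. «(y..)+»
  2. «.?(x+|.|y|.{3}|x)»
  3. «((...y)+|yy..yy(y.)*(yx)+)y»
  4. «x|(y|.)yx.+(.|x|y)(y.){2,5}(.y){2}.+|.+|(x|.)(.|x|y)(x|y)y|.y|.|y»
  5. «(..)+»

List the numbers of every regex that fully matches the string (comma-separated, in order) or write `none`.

2, 4

1 → no match
2 → match
3 → no match
4 → match
5 → no match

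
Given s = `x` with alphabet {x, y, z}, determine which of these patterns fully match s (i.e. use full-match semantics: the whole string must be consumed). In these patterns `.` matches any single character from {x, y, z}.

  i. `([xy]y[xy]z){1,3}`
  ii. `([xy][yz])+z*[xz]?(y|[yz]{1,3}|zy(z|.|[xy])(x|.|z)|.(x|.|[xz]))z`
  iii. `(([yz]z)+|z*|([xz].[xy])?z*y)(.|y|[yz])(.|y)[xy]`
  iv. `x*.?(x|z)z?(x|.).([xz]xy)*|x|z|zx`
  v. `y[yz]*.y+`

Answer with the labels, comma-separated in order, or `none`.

iv

i → no match — must end with `z`
ii → no match — must end with `z`
iii → no match
iv → match
v → no match — must start with `y`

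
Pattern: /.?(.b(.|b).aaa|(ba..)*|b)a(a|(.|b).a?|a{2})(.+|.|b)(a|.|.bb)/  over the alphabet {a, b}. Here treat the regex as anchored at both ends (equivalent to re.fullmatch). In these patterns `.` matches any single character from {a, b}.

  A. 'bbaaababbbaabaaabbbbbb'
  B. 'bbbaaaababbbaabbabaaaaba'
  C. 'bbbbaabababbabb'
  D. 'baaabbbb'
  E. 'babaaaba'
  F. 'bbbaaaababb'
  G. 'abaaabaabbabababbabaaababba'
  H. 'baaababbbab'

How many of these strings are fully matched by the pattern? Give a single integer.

5

A → match
B → no match
C → no match
D → match
E → match
F → no match
G → match
H → match
Total matched: 5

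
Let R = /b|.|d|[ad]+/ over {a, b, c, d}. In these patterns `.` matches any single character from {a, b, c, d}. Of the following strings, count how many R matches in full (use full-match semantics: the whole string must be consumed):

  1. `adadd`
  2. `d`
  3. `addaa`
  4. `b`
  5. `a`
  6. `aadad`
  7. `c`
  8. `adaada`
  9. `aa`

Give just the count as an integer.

9

1 → match
2 → match
3 → match
4 → match
5 → match
6 → match
7 → match
8 → match
9 → match
Total matched: 9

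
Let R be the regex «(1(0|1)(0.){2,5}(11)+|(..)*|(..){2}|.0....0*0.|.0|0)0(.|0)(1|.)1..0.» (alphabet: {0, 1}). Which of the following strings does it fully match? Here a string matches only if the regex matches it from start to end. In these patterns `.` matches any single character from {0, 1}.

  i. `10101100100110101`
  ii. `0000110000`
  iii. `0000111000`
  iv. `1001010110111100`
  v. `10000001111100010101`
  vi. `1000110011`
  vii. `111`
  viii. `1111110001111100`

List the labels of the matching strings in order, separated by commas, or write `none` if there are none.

i → match
ii → match
iii → match
iv → no match
v → match
vi → no match
vii → no match
viii → match

i, ii, iii, v, viii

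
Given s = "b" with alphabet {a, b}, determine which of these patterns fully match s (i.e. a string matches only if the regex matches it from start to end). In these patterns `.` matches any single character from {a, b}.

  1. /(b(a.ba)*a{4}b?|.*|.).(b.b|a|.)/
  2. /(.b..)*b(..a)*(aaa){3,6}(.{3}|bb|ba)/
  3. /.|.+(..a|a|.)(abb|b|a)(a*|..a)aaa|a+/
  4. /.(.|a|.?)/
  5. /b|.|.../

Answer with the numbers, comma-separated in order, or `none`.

1 → no match
2 → no match
3 → match
4 → match
5 → match

3, 4, 5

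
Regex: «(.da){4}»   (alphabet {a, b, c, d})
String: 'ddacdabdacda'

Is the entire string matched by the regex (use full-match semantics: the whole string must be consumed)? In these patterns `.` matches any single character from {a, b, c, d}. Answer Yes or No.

Yes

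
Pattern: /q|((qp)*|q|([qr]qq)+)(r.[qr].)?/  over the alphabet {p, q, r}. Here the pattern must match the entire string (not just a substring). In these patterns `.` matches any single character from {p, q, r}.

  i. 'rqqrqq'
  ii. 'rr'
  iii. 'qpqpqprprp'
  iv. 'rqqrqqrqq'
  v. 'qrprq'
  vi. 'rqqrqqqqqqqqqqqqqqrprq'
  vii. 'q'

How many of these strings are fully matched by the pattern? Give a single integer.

i. 'rqqrqq' → match
ii. 'rr' → no match
iii. 'qpqpqprprp' → match
iv. 'rqqrqqrqq' → match
v. 'qrprq' → match
vi → match
vii. 'q' → match
Total matched: 6

6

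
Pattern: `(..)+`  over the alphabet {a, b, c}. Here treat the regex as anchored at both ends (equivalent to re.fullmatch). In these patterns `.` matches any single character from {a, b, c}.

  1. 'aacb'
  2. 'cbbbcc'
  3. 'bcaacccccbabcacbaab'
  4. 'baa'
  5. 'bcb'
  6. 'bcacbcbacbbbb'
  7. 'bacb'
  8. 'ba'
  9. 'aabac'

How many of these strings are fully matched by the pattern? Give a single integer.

4

1. 'aacb' → match
2. 'cbbbcc' → match
3 → no match
4. 'baa' → no match
5. 'bcb' → no match
6 → no match
7. 'bacb' → match
8. 'ba' → match
9. 'aabac' → no match
Total matched: 4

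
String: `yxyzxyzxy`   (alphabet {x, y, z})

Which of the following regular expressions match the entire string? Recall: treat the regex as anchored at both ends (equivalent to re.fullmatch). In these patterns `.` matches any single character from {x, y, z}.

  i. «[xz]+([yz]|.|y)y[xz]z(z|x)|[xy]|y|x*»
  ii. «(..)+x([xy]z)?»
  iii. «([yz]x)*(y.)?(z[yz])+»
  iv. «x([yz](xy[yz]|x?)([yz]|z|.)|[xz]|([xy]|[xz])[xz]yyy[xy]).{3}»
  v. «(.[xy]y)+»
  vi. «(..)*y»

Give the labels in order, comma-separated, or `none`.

i → no match
ii → no match
iii → no match
iv → no match — must start with `x`
v → match
vi → match

v, vi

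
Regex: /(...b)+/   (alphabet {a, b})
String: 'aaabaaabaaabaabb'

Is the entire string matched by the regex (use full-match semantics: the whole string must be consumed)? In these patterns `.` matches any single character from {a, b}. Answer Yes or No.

Yes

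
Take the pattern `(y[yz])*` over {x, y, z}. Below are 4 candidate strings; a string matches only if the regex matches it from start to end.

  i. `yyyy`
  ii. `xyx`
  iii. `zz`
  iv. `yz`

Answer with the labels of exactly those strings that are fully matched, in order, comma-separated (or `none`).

i → match
ii → no match
iii → no match
iv → match

i, iv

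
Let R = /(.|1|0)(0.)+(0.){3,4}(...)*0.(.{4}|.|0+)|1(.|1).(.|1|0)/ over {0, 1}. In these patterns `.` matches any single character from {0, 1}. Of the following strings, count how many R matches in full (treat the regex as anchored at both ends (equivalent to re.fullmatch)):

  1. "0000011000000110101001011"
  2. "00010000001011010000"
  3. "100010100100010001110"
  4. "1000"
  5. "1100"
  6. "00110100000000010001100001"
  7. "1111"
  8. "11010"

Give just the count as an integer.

1 → no match
2 → no match
3 → match
4 → match
5 → match
6 → no match
7 → match
8 → no match
Total matched: 4

4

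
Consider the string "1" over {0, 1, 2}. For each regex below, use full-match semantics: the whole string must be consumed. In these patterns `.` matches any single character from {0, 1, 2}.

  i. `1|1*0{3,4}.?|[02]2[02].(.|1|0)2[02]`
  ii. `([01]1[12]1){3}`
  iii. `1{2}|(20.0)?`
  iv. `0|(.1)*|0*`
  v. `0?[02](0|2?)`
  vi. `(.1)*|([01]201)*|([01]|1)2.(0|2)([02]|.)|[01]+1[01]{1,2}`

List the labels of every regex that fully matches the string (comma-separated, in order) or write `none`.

i

i → match
ii → no match
iii → no match
iv → no match
v → no match
vi → no match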